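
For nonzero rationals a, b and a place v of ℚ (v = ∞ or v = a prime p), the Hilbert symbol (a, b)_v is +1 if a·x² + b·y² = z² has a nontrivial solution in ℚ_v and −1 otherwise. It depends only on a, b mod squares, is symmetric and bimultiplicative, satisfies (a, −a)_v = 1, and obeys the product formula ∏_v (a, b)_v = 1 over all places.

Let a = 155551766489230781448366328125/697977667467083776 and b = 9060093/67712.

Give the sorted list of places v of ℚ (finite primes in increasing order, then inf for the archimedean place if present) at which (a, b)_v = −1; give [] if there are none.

[7, 11, 17, 19]

(a, b) ≡ (35530, 266) mod (ℚ^×)²; places V = {2, 3, 5, 7, 11, 17, 19, 23, 29, ∞}.
(a,b)_∞: sgn(35530)=+, sgn(266)=+, so +1.
(a,b)_11: α=1, u≡6; β=0, v≡6 (mod 11); (6|11)=-1, (6|11)=-1; sign (−1)^0·-1^0·-1^1 = -1.
(a,b)_29: α=4, u≡7; β=2, v≡5 (mod 29); (7|29)=+1, (5|29)=+1; sign (−1)^0·+1^2·+1^4 = +1.
(a,b)_5: α=7, u≡4; β=0, v≡4 (mod 5); (4|5)=+1, (4|5)=+1; sign (−1)^0·+1^0·+1^7 = +1.
(a,b)_17: α=-1, u≡2; β=0, v≡11 (mod 17); (2|17)=+1, (11|17)=-1; sign (−1)^0·+1^0·-1^-1 = -1.
(a,b)_7: α=4, u≡3; β=1, v≡6 (mod 7); (3|7)=-1, (6|7)=-1; sign (−1)^0·-1^1·-1^4 = -1.
(a,b)_19: α=5, u≡2; β=1, v≡18 (mod 19); (2|19)=-1, (18|19)=-1; sign (−1)^1·-1^1·-1^5 = -1.
(a,b)_2: α=-19, β=-7; u≡5, v≡5 (mod 8); ε(u)ε(v)=0·0, αω(v)=-19·1, βω(u)=-7·1; sum ≡ 0  ⇒  +1.
(a,b)_3: α=16, u≡1; β=4, v≡2 (mod 3); (1|3)=+1, (2|3)=-1; sign (−1)^0·+1^4·-1^16 = +1.
(a,b)_23: α=-8, u≡9; β=-2, v≡9 (mod 23); (9|23)=+1, (9|23)=+1; sign (−1)^0·+1^-2·+1^-8 = +1.
|Ram(35530, 266)| = 4, even; anisotropic at {7, 11, 17, 19}.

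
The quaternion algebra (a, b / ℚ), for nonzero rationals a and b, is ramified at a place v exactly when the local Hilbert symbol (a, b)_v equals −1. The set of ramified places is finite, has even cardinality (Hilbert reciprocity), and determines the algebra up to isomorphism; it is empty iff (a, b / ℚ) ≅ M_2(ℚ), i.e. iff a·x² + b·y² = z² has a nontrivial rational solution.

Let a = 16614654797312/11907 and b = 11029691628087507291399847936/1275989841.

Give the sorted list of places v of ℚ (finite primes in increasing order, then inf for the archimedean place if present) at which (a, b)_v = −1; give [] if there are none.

Mod squares: a ≡ 114, b ≡ 46189. Check v ∈ {∞, 2, 3, 7, 11, 13, 17, 19}.
v=11: a=11^2·(≡9), b=11^5·(≡6) mod 11; (9|11)=+1, (6|11)=-1; (−1)^{2·5·5}·(+1)^5·(-1)^2 = +1.
v=∞: 114 > 0 and 46189 > 0  ⇒  (a,b)_∞ = +1.
v=2: v_2(a)=9, v_2(b)=16; units ≡ 1, 5 (mod 8); ε·ε+αω+βω = 0·0+9·1+16·0 ≡ 1  ⇒  (a,b)_2 = -1.
v=3: a=3^-5·(≡2), b=3^-12·(≡1) mod 3; (2|3)=-1, (1|3)=+1; (−1)^{-5·-12·1}·(-1)^-12·(+1)^-5 = +1.
v=7: a=7^-2·(≡1), b=7^-4·(≡5) mod 7; (1|7)=+1, (5|7)=-1; (−1)^{-2·-4·3}·(+1)^-4·(-1)^-2 = +1.
v=19: a=19^1·(≡7), b=19^3·(≡18) mod 19; (7|19)=+1, (18|19)=-1; (−1)^{1·3·9}·(+1)^3·(-1)^1 = +1.
v=17: a=17^4·(≡11), b=17^7·(≡14) mod 17; (11|17)=-1, (14|17)=-1; (−1)^{4·7·8}·(-1)^7·(-1)^4 = -1.
v=13: a=13^2·(≡12), b=13^5·(≡1) mod 13; (12|13)=+1, (1|13)=+1; (−1)^{2·5·6}·(+1)^5·(+1)^2 = +1.
|Ram(114, 46189)| = 2, even; anisotropic at {2, 17}.

[2, 17]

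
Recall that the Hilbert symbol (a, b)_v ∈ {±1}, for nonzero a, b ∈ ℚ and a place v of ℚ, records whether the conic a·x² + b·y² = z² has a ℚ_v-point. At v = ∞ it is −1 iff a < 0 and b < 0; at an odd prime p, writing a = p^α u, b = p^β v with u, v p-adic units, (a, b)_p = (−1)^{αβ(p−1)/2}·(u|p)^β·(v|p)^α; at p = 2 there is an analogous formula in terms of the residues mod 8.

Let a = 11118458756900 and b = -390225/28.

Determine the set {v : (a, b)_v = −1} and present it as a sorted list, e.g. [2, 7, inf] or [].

Mod squares: a ≡ 496961, b ≡ -903. Check v ∈ {∞, 2, 3, 5, 7, 11, 17, 23, 31, 41, 43}.
v=∞: 496961 > 0 and -903 < 0  ⇒  (a,b)_∞ = +1.
v=7: a=7^0·(≡5), b=7^-1·(≡1) mod 7; (5|7)=-1, (1|7)=+1; (−1)^{0·-1·3}·(-1)^-1·(+1)^0 = -1.
v=23: a=23^1·(≡19), b=23^0·(≡17) mod 23; (19|23)=-1, (17|23)=-1; (−1)^{1·0·11}·(-1)^0·(-1)^1 = -1.
v=17: a=17^1·(≡7), b=17^0·(≡4) mod 17; (7|17)=-1, (4|17)=+1; (−1)^{1·0·8}·(-1)^0·(+1)^1 = +1.
v=11: a=11^2·(≡3), b=11^2·(≡7) mod 11; (3|11)=+1, (7|11)=-1; (−1)^{2·2·5}·(+1)^2·(-1)^2 = +1.
v=5: a=5^2·(≡1), b=5^2·(≡2) mod 5; (1|5)=+1, (2|5)=-1; (−1)^{2·2·2}·(+1)^2·(-1)^2 = +1.
v=2: v_2(a)=2, v_2(b)=-2; units ≡ 1, 1 (mod 8); ε·ε+αω+βω = 0·0+2·0+-2·0 ≡ 0  ⇒  (a,b)_2 = +1.
v=31: a=31^1·(≡25), b=31^0·(≡30) mod 31; (25|31)=+1, (30|31)=-1; (−1)^{1·0·15}·(+1)^0·(-1)^1 = -1.
v=3: a=3^0·(≡2), b=3^1·(≡2) mod 3; (2|3)=-1, (2|3)=-1; (−1)^{0·1·1}·(-1)^1·(-1)^0 = -1.
v=41: a=41^1·(≡28), b=41^0·(≡40) mod 41; (28|41)=-1, (40|41)=+1; (−1)^{1·0·20}·(-1)^0·(+1)^1 = +1.
v=43: a=43^2·(≡41), b=43^1·(≡3) mod 43; (41|43)=+1, (3|43)=-1; (−1)^{2·1·21}·(+1)^1·(-1)^2 = +1.
(496961, -903 / ℚ) ramifies at {3, 7, 23, 31}: a division algebra.

[3, 7, 23, 31]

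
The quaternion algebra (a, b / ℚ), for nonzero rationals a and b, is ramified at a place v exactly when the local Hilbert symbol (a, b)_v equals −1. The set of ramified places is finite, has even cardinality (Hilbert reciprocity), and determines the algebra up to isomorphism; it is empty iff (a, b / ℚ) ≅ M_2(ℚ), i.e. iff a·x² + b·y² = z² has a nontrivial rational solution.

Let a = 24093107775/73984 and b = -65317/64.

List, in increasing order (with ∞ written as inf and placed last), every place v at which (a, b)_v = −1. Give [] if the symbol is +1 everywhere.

(a, b) ≡ (11897831, -1333) mod (ℚ^×)²; places V = {2, 3, 5, 7, 11, 17, 23, 31, 37, 41, 43, ∞}.
(a,b)_7: α=0, u≡2; β=2, v≡4 (mod 7); (2|7)=+1, (4|7)=+1; sign (−1)^0·+1^2·+1^0 = +1.
(a,b)_31: α=1, u≡22; β=1, v≡16 (mod 31); (22|31)=-1, (16|31)=+1; sign (−1)^1·-1^1·+1^1 = +1.
(a,b)_2: α=-8, β=-6; u≡7, v≡3 (mod 8); ε(u)ε(v)=1·1, αω(v)=-8·1, βω(u)=-6·0; sum ≡ 1  ⇒  -1.
(a,b)_41: α=1, u≡19; β=0, v≡23 (mod 41); (19|41)=-1, (23|41)=+1; sign (−1)^0·-1^0·+1^1 = +1.
(a,b)_37: α=1, u≡16; β=0, v≡16 (mod 37); (16|37)=+1, (16|37)=+1; sign (−1)^0·+1^0·+1^1 = +1.
(a,b)_11: α=1, u≡10; β=0, v≡5 (mod 11); (10|11)=-1, (5|11)=+1; sign (−1)^0·-1^0·+1^1 = +1.
(a,b)_3: α=4, u≡2; β=0, v≡2 (mod 3); (2|3)=-1, (2|3)=-1; sign (−1)^0·-1^0·-1^4 = +1.
(a,b)_43: α=0, u≡34; β=1, v≡28 (mod 43); (34|43)=-1, (28|43)=-1; sign (−1)^0·-1^1·-1^0 = -1.
(a,b)_∞: sgn(11897831)=+, sgn(-1333)=−, so +1.
(a,b)_5: α=2, u≡4; β=0, v≡2 (mod 5); (4|5)=+1, (2|5)=-1; sign (−1)^0·+1^0·-1^2 = +1.
(a,b)_23: α=1, u≡6; β=0, v≡4 (mod 23); (6|23)=+1, (4|23)=+1; sign (−1)^0·+1^0·+1^1 = +1.
(a,b)_17: α=-2, u≡14; β=0, v≡5 (mod 17); (14|17)=-1, (5|17)=-1; sign (−1)^0·-1^0·-1^-2 = +1.
|Ram(11897831, -1333)| = 2, even; anisotropic at {2, 43}.

[2, 43]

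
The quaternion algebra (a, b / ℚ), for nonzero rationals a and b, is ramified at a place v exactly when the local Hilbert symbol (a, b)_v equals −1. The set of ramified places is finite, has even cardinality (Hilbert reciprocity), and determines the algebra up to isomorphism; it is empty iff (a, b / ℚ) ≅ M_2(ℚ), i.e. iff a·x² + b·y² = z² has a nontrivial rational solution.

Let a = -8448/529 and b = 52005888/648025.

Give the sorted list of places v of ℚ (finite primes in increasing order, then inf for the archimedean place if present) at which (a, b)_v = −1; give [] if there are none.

Mod squares: a ≡ -33, b ≡ 627. Check v ∈ {∞, 2, 3, 5, 7, 11, 19, 23}.
v=2: v_2(a)=8, v_2(b)=10; units ≡ 7, 3 (mod 8); ε·ε+αω+βω = 1·1+8·1+10·0 ≡ 1  ⇒  (a,b)_2 = -1.
v=5: a=5^0·(≡3), b=5^-2·(≡3) mod 5; (3|5)=-1, (3|5)=-1; (−1)^{0·-2·2}·(-1)^-2·(-1)^0 = +1.
v=∞: -33 < 0 and 627 > 0  ⇒  (a,b)_∞ = +1.
v=23: a=23^-2·(≡16), b=23^-2·(≡6) mod 23; (16|23)=+1, (6|23)=+1; (−1)^{-2·-2·11}·(+1)^-2·(+1)^-2 = +1.
v=11: a=11^1·(≡2), b=11^1·(≡2) mod 11; (2|11)=-1, (2|11)=-1; (−1)^{1·1·5}·(-1)^1·(-1)^1 = -1.
v=3: a=3^1·(≡1), b=3^5·(≡2) mod 3; (1|3)=+1, (2|3)=-1; (−1)^{1·5·1}·(+1)^5·(-1)^1 = +1.
v=7: a=7^0·(≡2), b=7^-2·(≡2) mod 7; (2|7)=+1, (2|7)=+1; (−1)^{0·-2·3}·(+1)^-2·(+1)^0 = +1.
v=19: a=19^0·(≡4), b=19^1·(≡8) mod 19; (4|19)=+1, (8|19)=-1; (−1)^{0·1·9}·(+1)^1·(-1)^0 = +1.
(-33, 627 / ℚ) ramifies at {2, 11}: a division algebra.

[2, 11]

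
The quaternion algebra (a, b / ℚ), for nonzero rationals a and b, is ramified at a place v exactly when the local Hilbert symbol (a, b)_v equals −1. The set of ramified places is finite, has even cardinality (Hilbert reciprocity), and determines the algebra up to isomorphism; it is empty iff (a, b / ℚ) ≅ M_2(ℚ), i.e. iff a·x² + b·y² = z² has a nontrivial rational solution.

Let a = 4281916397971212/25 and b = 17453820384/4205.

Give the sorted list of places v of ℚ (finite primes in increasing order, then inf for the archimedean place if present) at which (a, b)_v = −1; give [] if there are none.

[3, 5, 11, 13]

Mod squares: a ≡ 3003, b ≡ 1430. Check v ∈ {∞, 2, 3, 5, 7, 11, 13, 29, 31}.
v=∞: 3003 > 0 and 1430 > 0  ⇒  (a,b)_∞ = +1.
v=5: a=5^-2·(≡2), b=5^-1·(≡4) mod 5; (2|5)=-1, (4|5)=+1; (−1)^{-2·-1·2}·(-1)^-1·(+1)^-2 = -1.
v=2: v_2(a)=2, v_2(b)=5; units ≡ 3, 3 (mod 8); ε·ε+αω+βω = 1·1+2·1+5·1 ≡ 0  ⇒  (a,b)_2 = +1.
v=29: a=29^0·(≡13), b=29^-2·(≡25) mod 29; (13|29)=+1, (25|29)=+1; (−1)^{0·-2·14}·(+1)^-2·(+1)^0 = +1.
v=31: a=31^0·(≡30), b=31^2·(≡18) mod 31; (30|31)=-1, (18|31)=+1; (−1)^{0·2·15}·(-1)^2·(+1)^0 = +1.
v=3: a=3^17·(≡2), b=3^4·(≡2) mod 3; (2|3)=-1, (2|3)=-1; (−1)^{17·4·1}·(-1)^4·(-1)^17 = -1.
v=7: a=7^3·(≡1), b=7^2·(≡1) mod 7; (1|7)=+1, (1|7)=+1; (−1)^{3·2·3}·(+1)^2·(+1)^3 = +1.
v=11: a=11^1·(≡5), b=11^1·(≡9) mod 11; (5|11)=+1, (9|11)=+1; (−1)^{1·1·5}·(+1)^1·(+1)^1 = -1.
v=13: a=13^3·(≡9), b=13^1·(≡8) mod 13; (9|13)=+1, (8|13)=-1; (−1)^{3·1·6}·(+1)^1·(-1)^3 = -1.
Ram(3003, 1430) = {3, 5, 11, 13}; no ℚ_3-point on the conic.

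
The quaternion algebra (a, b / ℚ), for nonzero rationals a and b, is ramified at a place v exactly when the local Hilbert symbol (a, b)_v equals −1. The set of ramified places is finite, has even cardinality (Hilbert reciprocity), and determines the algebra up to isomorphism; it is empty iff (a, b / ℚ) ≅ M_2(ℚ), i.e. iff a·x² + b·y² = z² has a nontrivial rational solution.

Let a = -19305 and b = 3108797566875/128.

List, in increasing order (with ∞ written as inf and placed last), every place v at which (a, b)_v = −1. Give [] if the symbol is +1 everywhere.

[2, 13]

(a, b) ≡ (-2145, 6006) mod (ℚ^×)²; places V = {2, 3, 5, 7, 11, 13, ∞}.
(a,b)_7: α=0, u≡1; β=1, v≡2 (mod 7); (1|7)=+1, (2|7)=+1; sign (−1)^0·+1^1·+1^0 = +1.
(a,b)_∞: sgn(-2145)=−, sgn(6006)=+, so +1.
(a,b)_2: α=0, β=-7; u≡7, v≡3 (mod 8); ε(u)ε(v)=1·1, αω(v)=0·1, βω(u)=-7·0; sum ≡ 1  ⇒  -1.
(a,b)_3: α=3, u≡2; β=5, v≡1 (mod 3); (2|3)=-1, (1|3)=+1; sign (−1)^1·-1^5·+1^3 = +1.
(a,b)_11: α=1, u≡5; β=3, v≡6 (mod 11); (5|11)=+1, (6|11)=-1; sign (−1)^1·+1^3·-1^1 = +1.
(a,b)_13: α=1, u≡10; β=3, v≡5 (mod 13); (10|13)=+1, (5|13)=-1; sign (−1)^0·+1^3·-1^1 = -1.
(a,b)_5: α=1, u≡4; β=4, v≡4 (mod 5); (4|5)=+1, (4|5)=+1; sign (−1)^0·+1^4·+1^1 = +1.
(-2145, 6006 / ℚ) ramifies at {2, 13}: a division algebra.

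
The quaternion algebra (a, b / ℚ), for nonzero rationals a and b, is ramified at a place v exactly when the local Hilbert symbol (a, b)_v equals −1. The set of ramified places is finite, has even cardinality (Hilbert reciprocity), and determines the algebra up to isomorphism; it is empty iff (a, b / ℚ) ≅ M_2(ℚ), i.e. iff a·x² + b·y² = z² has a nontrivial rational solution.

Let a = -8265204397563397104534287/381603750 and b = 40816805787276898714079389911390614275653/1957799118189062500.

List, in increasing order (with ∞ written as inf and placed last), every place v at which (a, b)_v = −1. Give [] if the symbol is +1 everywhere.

Mod squares: a ≡ -3162, b ≡ 14973. Check v ∈ {∞, 2, 3, 5, 7, 11, 17, 19, 23, 29, 31, 59}.
v=5: a=5^-4·(≡3), b=5^-8·(≡2) mod 5; (3|5)=-1, (2|5)=-1; (−1)^{-4·-8·2}·(-1)^-8·(-1)^-4 = +1.
v=2: v_2(a)=-1, v_2(b)=-2; units ≡ 3, 5 (mod 8); ε·ε+αω+βω = 1·0+-1·1+-2·1 ≡ 1  ⇒  (a,b)_2 = -1.
v=59: a=59^2·(≡54), b=59^2·(≡20) mod 59; (54|59)=-1, (20|59)=+1; (−1)^{2·2·29}·(-1)^2·(+1)^2 = +1.
v=19: a=19^2·(≡16), b=19^4·(≡6) mod 19; (16|19)=+1, (6|19)=+1; (−1)^{2·4·9}·(+1)^4·(+1)^2 = +1.
v=3: a=3^-1·(≡2), b=3^1·(≡2) mod 3; (2|3)=-1, (2|3)=-1; (−1)^{-1·1·1}·(-1)^1·(-1)^-1 = -1.
v=23: a=23^2·(≡4), b=23^3·(≡19) mod 23; (4|23)=+1, (19|23)=-1; (−1)^{2·3·11}·(+1)^3·(-1)^2 = +1.
v=∞: -3162 < 0 and 14973 > 0  ⇒  (a,b)_∞ = +1.
v=29: a=29^-2·(≡28), b=29^-4·(≡4) mod 29; (28|29)=+1, (4|29)=+1; (−1)^{-2·-4·14}·(+1)^-4·(+1)^-2 = +1.
v=31: a=31^1·(≡30), b=31^1·(≡16) mod 31; (30|31)=-1, (16|31)=+1; (−1)^{1·1·15}·(-1)^1·(+1)^1 = +1.
v=11: a=11^-2·(≡7), b=11^-6·(≡8) mod 11; (7|11)=-1, (8|11)=-1; (−1)^{-2·-6·5}·(-1)^-6·(-1)^-2 = +1.
v=17: a=17^5·(≡9), b=17^8·(≡9) mod 17; (9|17)=+1, (9|17)=+1; (−1)^{5·8·8}·(+1)^8·(+1)^5 = +1.
v=7: a=7^10·(≡1), b=7^19·(≡1) mod 7; (1|7)=+1, (1|7)=+1; (−1)^{10·19·3}·(+1)^19·(+1)^10 = +1.
|Ram(-3162, 14973)| = 2, even; anisotropic at {2, 3}.

[2, 3]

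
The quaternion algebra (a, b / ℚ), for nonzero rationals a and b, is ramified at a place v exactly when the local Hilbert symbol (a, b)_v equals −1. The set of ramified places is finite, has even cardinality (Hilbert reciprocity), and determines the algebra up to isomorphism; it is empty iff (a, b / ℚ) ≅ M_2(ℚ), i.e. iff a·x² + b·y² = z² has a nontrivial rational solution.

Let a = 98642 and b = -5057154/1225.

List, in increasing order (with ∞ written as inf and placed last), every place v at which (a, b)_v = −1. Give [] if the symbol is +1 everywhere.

(a, b) ≡ (98642, -62434) mod (ℚ^×)²; places V = {2, 3, 5, 7, 19, 31, 37, 43, 53, ∞}.
(a,b)_19: α=0, u≡13; β=1, v≡9 (mod 19); (13|19)=-1, (9|19)=+1; sign (−1)^0·-1^1·+1^0 = -1.
(a,b)_5: α=0, u≡2; β=-2, v≡4 (mod 5); (2|5)=-1, (4|5)=+1; sign (−1)^0·-1^-2·+1^0 = +1.
(a,b)_3: α=0, u≡2; β=4, v≡2 (mod 3); (2|3)=-1, (2|3)=-1; sign (−1)^0·-1^4·-1^0 = +1.
(a,b)_43: α=1, u≡15; β=0, v≡20 (mod 43); (15|43)=+1, (20|43)=-1; sign (−1)^0·+1^0·-1^1 = -1.
(a,b)_37: α=1, u≡2; β=0, v≡20 (mod 37); (2|37)=-1, (20|37)=-1; sign (−1)^0·-1^0·-1^1 = -1.
(a,b)_7: α=0, u≡5; β=-2, v≡6 (mod 7); (5|7)=-1, (6|7)=-1; sign (−1)^0·-1^-2·-1^0 = +1.
(a,b)_53: α=0, u≡9; β=1, v≡50 (mod 53); (9|53)=+1, (50|53)=-1; sign (−1)^0·+1^1·-1^0 = +1.
(a,b)_31: α=1, u≡20; β=1, v≡7 (mod 31); (20|31)=+1, (7|31)=+1; sign (−1)^1·+1^1·+1^1 = -1.
(a,b)_∞: sgn(98642)=+, sgn(-62434)=−, so +1.
(a,b)_2: α=1, β=1; u≡1, v≡7 (mod 8); ε(u)ε(v)=0·1, αω(v)=1·0, βω(u)=1·0; sum ≡ 0  ⇒  +1.
|Ram(98642, -62434)| = 4, even; anisotropic at {19, 31, 37, 43}.

[19, 31, 37, 43]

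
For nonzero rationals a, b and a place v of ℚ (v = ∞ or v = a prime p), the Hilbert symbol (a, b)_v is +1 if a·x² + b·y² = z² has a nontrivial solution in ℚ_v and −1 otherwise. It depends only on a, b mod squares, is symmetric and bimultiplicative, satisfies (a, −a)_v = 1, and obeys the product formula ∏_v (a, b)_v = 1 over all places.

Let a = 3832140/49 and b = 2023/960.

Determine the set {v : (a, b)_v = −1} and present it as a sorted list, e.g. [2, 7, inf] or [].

(a, b) ≡ (3315, 105) mod (ℚ^×)²; places V = {2, 3, 5, 7, 13, 17, ∞}.
(a,b)_13: α=1, u≡7; β=0, v≡9 (mod 13); (7|13)=-1, (9|13)=+1; sign (−1)^0·-1^0·+1^1 = +1.
(a,b)_2: α=2, β=-6; u≡3, v≡1 (mod 8); ε(u)ε(v)=1·0, αω(v)=2·0, βω(u)=-6·1; sum ≡ 0  ⇒  +1.
(a,b)_∞: sgn(3315)=+, sgn(105)=+, so +1.
(a,b)_17: α=3, u≡1; β=2, v≡3 (mod 17); (1|17)=+1, (3|17)=-1; sign (−1)^0·+1^2·-1^3 = -1.
(a,b)_3: α=1, u≡1; β=-1, v≡2 (mod 3); (1|3)=+1, (2|3)=-1; sign (−1)^1·+1^-1·-1^1 = +1.
(a,b)_5: α=1, u≡2; β=-1, v≡4 (mod 5); (2|5)=-1, (4|5)=+1; sign (−1)^0·-1^-1·+1^1 = -1.
(a,b)_7: α=-2, u≡4; β=1, v≡2 (mod 7); (4|7)=+1, (2|7)=+1; sign (−1)^0·+1^1·+1^-2 = +1.
(3315, 105 / ℚ) ramifies at {5, 17}: a division algebra.

[5, 17]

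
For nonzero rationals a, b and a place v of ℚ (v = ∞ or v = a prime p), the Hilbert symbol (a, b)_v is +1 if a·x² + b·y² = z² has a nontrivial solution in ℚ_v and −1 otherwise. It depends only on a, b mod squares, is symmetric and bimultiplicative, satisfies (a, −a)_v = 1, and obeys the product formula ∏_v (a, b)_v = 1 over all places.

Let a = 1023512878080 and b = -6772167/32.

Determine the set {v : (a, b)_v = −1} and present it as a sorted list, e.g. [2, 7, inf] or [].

(a, b) ≡ (55, -174) mod (ℚ^×)²; places V = {2, 3, 5, 7, 11, 29, 31, ∞}.
(a,b)_3: α=2, u≡1; β=5, v≡2 (mod 3); (1|3)=+1, (2|3)=-1; sign (−1)^0·+1^5·-1^2 = +1.
(a,b)_7: α=4, u≡3; β=0, v≡1 (mod 7); (3|7)=-1, (1|7)=+1; sign (−1)^0·-1^0·+1^4 = +1.
(a,b)_29: α=2, u≡8; β=1, v≡24 (mod 29); (8|29)=-1, (24|29)=+1; sign (−1)^0·-1^1·+1^2 = -1.
(a,b)_31: α=0, u≡6; β=2, v≡21 (mod 31); (6|31)=-1, (21|31)=-1; sign (−1)^0·-1^2·-1^0 = +1.
(a,b)_5: α=1, u≡1; β=0, v≡4 (mod 5); (1|5)=+1, (4|5)=+1; sign (−1)^0·+1^0·+1^1 = +1.
(a,b)_2: α=10, β=-5; u≡7, v≡1 (mod 8); ε(u)ε(v)=1·0, αω(v)=10·0, βω(u)=-5·0; sum ≡ 0  ⇒  +1.
(a,b)_11: α=1, u≡4; β=0, v≡6 (mod 11); (4|11)=+1, (6|11)=-1; sign (−1)^0·+1^0·-1^1 = -1.
(a,b)_∞: sgn(55)=+, sgn(-174)=−, so +1.
(55, -174 / ℚ) ramifies at {11, 29}: a division algebra.

[11, 29]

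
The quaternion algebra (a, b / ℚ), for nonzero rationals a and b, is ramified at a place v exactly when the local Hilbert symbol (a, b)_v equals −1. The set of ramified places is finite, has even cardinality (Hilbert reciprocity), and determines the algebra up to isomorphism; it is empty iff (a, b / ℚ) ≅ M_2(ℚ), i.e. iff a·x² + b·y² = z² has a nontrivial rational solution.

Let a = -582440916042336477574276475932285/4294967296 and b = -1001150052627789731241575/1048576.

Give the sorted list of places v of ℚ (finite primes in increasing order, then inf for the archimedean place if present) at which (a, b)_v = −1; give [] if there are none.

[5, 13, 29, inf]

Mod squares: a ≡ -85, b ≡ -11687. Check v ∈ {∞, 2, 5, 7, 11, 13, 17, 29, 31}.
v=13: a=13^4·(≡2), b=13^3·(≡8) mod 13; (2|13)=-1, (8|13)=-1; (−1)^{4·3·6}·(-1)^3·(-1)^4 = -1.
v=17: a=17^3·(≡3), b=17^2·(≡16) mod 17; (3|17)=-1, (16|17)=+1; (−1)^{3·2·8}·(-1)^2·(+1)^3 = +1.
v=11: a=11^10·(≡5), b=11^6·(≡7) mod 11; (5|11)=+1, (7|11)=-1; (−1)^{10·6·5}·(+1)^6·(-1)^10 = +1.
v=29: a=29^4·(≡11), b=29^3·(≡8) mod 29; (11|29)=-1, (8|29)=-1; (−1)^{4·3·14}·(-1)^3·(-1)^4 = -1.
v=∞: -85 < 0 and -11687 < 0  ⇒  (a,b)_∞ = -1.
v=5: a=5^1·(≡3), b=5^2·(≡2) mod 5; (3|5)=-1, (2|5)=-1; (−1)^{1·2·2}·(-1)^2·(-1)^1 = -1.
v=31: a=31^4·(≡10), b=31^3·(≡11) mod 31; (10|31)=+1, (11|31)=-1; (−1)^{4·3·15}·(+1)^3·(-1)^4 = +1.
v=7: a=7^2·(≡6), b=7^2·(≡5) mod 7; (6|7)=-1, (5|7)=-1; (−1)^{2·2·3}·(-1)^2·(-1)^2 = +1.
v=2: v_2(a)=-32, v_2(b)=-20; units ≡ 3, 1 (mod 8); ε·ε+αω+βω = 1·0+-32·0+-20·1 ≡ 0  ⇒  (a,b)_2 = +1.
(-85, -11687 / ℚ) ramifies at {5, 13, 29, ∞}: a division algebra.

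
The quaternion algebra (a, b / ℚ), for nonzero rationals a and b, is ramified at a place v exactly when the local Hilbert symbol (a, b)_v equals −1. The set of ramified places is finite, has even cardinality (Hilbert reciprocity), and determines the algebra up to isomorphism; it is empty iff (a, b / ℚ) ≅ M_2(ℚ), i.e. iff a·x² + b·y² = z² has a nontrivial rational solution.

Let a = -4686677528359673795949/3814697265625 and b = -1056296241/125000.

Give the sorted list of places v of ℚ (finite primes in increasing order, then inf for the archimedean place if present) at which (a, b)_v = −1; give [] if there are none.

[13, inf]

Mod squares: a ≡ -21, b ≡ -1939938. Check v ∈ {∞, 2, 3, 5, 7, 11, 13, 17, 19}.
v=13: a=13^2·(≡6), b=13^1·(≡1) mod 13; (6|13)=-1, (1|13)=+1; (−1)^{2·1·6}·(-1)^1·(+1)^2 = -1.
v=3: a=3^11·(≡2), b=3^3·(≡1) mod 3; (2|3)=-1, (1|3)=+1; (−1)^{11·3·1}·(-1)^3·(+1)^11 = +1.
v=19: a=19^2·(≡6), b=19^1·(≡7) mod 19; (6|19)=+1, (7|19)=+1; (−1)^{2·1·9}·(+1)^1·(+1)^2 = +1.
v=17: a=17^2·(≡1), b=17^1·(≡5) mod 17; (1|17)=+1, (5|17)=-1; (−1)^{2·1·8}·(+1)^1·(-1)^2 = +1.
v=5: a=5^-18·(≡1), b=5^-6·(≡3) mod 5; (1|5)=+1, (3|5)=-1; (−1)^{-18·-6·2}·(+1)^-6·(-1)^-18 = +1.
v=∞: -21 < 0 and -1939938 < 0  ⇒  (a,b)_∞ = -1.
v=7: a=7^1·(≡4), b=7^1·(≡6) mod 7; (4|7)=+1, (6|7)=-1; (−1)^{1·1·3}·(+1)^1·(-1)^1 = +1.
v=2: v_2(a)=0, v_2(b)=-3; units ≡ 3, 7 (mod 8); ε·ε+αω+βω = 1·1+0·0+-3·1 ≡ 0  ⇒  (a,b)_2 = +1.
v=11: a=11^8·(≡5), b=11^3·(≡4) mod 11; (5|11)=+1, (4|11)=+1; (−1)^{8·3·5}·(+1)^3·(+1)^8 = +1.
Ram(-21, -1939938) = {13, ∞}; no ℚ_13-point on the conic.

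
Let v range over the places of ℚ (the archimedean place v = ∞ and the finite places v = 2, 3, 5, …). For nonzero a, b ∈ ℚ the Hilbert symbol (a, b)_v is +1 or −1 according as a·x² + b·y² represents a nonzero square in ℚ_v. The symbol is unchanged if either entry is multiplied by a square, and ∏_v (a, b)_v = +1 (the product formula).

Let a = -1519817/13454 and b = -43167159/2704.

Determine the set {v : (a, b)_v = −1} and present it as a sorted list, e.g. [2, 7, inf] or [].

[7, 17, 23, inf]

Mod squares: a ≡ -238, b ≡ -4991. Check v ∈ {∞, 2, 3, 7, 13, 17, 23, 31}.
v=17: a=17^1·(≡10), b=17^0·(≡6) mod 17; (10|17)=-1, (6|17)=-1; (−1)^{1·0·8}·(-1)^0·(-1)^1 = -1.
v=2: v_2(a)=-1, v_2(b)=-4; units ≡ 1, 1 (mod 8); ε·ε+αω+βω = 0·0+-1·0+-4·0 ≡ 0  ⇒  (a,b)_2 = +1.
v=∞: -238 < 0 and -4991 < 0  ⇒  (a,b)_∞ = -1.
v=13: a=13^2·(≡10), b=13^-2·(≡10) mod 13; (10|13)=+1, (10|13)=+1; (−1)^{2·-2·6}·(+1)^-2·(+1)^2 = +1.
v=3: a=3^0·(≡2), b=3^2·(≡1) mod 3; (2|3)=-1, (1|3)=+1; (−1)^{0·2·1}·(-1)^2·(+1)^0 = +1.
v=23: a=23^2·(≡21), b=23^1·(≡1) mod 23; (21|23)=-1, (1|23)=+1; (−1)^{2·1·11}·(-1)^1·(+1)^2 = -1.
v=31: a=31^-2·(≡28), b=31^3·(≡10) mod 31; (28|31)=+1, (10|31)=+1; (−1)^{-2·3·15}·(+1)^3·(+1)^-2 = +1.
v=7: a=7^-1·(≡4), b=7^1·(≡2) mod 7; (4|7)=+1, (2|7)=+1; (−1)^{-1·1·3}·(+1)^1·(+1)^-1 = -1.
|Ram(-238, -4991)| = 4, even; anisotropic at {7, 17, 23, ∞}.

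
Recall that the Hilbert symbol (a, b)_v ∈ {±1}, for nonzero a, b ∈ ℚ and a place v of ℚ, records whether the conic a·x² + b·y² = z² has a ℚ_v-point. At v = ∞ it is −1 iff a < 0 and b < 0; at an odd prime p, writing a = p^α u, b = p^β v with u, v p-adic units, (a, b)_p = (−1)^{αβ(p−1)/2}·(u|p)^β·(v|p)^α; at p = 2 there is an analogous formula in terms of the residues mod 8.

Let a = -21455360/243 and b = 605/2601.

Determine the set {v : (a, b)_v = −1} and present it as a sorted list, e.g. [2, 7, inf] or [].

Mod squares: a ≡ -870, b ≡ 5. Check v ∈ {∞, 2, 3, 5, 11, 17, 29}.
v=3: a=3^-5·(≡1), b=3^-2·(≡2) mod 3; (1|3)=+1, (2|3)=-1; (−1)^{-5·-2·1}·(+1)^-2·(-1)^-5 = -1.
v=11: a=11^0·(≡8), b=11^2·(≡1) mod 11; (8|11)=-1, (1|11)=+1; (−1)^{0·2·5}·(-1)^2·(+1)^0 = +1.
v=2: v_2(a)=9, v_2(b)=0; units ≡ 5, 5 (mod 8); ε·ε+αω+βω = 0·0+9·1+0·1 ≡ 1  ⇒  (a,b)_2 = -1.
v=5: a=5^1·(≡1), b=5^1·(≡1) mod 5; (1|5)=+1, (1|5)=+1; (−1)^{1·1·2}·(+1)^1·(+1)^1 = +1.
v=∞: -870 < 0 and 5 > 0  ⇒  (a,b)_∞ = +1.
v=17: a=17^2·(≡10), b=17^-2·(≡3) mod 17; (10|17)=-1, (3|17)=-1; (−1)^{2·-2·8}·(-1)^-2·(-1)^2 = +1.
v=29: a=29^1·(≡6), b=29^0·(≡23) mod 29; (6|29)=+1, (23|29)=+1; (−1)^{1·0·14}·(+1)^0·(+1)^1 = +1.
Ram(-870, 5) = {2, 3}; no ℚ_2-point on the conic.

[2, 3]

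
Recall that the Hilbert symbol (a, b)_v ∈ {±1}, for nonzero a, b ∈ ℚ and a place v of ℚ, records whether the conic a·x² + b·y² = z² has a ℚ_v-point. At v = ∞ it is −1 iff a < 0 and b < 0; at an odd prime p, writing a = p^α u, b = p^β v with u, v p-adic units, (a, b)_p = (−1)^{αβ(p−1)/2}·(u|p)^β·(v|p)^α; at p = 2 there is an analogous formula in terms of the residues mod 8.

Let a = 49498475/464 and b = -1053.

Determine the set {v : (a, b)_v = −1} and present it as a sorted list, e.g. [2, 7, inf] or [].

[2, 13]

Mod squares: a ≡ 198679, b ≡ -13. Check v ∈ {∞, 2, 3, 5, 13, 17, 29, 31}.
v=5: a=5^2·(≡1), b=5^0·(≡2) mod 5; (1|5)=+1, (2|5)=-1; (−1)^{2·0·2}·(+1)^0·(-1)^2 = +1.
v=31: a=31^1·(≡23), b=31^0·(≡1) mod 31; (23|31)=-1, (1|31)=+1; (−1)^{1·0·15}·(-1)^0·(+1)^1 = +1.
v=29: a=29^-1·(≡9), b=29^0·(≡20) mod 29; (9|29)=+1, (20|29)=+1; (−1)^{-1·0·14}·(+1)^0·(+1)^-1 = +1.
v=13: a=13^1·(≡2), b=13^1·(≡10) mod 13; (2|13)=-1, (10|13)=+1; (−1)^{1·1·6}·(-1)^1·(+1)^1 = -1.
v=2: v_2(a)=-4, v_2(b)=0; units ≡ 7, 3 (mod 8); ε·ε+αω+βω = 1·1+-4·1+0·0 ≡ 1  ⇒  (a,b)_2 = -1.
v=3: a=3^0·(≡1), b=3^4·(≡2) mod 3; (1|3)=+1, (2|3)=-1; (−1)^{0·4·1}·(+1)^4·(-1)^0 = +1.
v=17: a=17^3·(≡9), b=17^0·(≡1) mod 17; (9|17)=+1, (1|17)=+1; (−1)^{3·0·8}·(+1)^0·(+1)^3 = +1.
v=∞: 198679 > 0 and -13 < 0  ⇒  (a,b)_∞ = +1.
|Ram(198679, -13)| = 2, even; anisotropic at {2, 13}.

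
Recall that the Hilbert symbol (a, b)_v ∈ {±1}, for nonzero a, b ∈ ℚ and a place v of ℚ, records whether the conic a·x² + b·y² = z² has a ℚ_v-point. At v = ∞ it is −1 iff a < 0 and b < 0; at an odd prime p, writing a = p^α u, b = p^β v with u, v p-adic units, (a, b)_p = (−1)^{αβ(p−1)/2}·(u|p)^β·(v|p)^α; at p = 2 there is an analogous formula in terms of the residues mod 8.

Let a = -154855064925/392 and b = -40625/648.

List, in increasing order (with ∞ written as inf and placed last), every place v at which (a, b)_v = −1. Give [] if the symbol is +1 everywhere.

[19, 29, 37, inf]

Mod squares: a ≡ -1263994, b ≡ -130. Check v ∈ {∞, 2, 3, 5, 7, 11, 13, 19, 29, 31, 37}.
v=37: a=37^1·(≡25), b=37^0·(≡2) mod 37; (25|37)=+1, (2|37)=-1; (−1)^{1·0·18}·(+1)^0·(-1)^1 = -1.
v=5: a=5^2·(≡4), b=5^5·(≡4) mod 5; (4|5)=+1, (4|5)=+1; (−1)^{2·5·2}·(+1)^5·(+1)^2 = +1.
v=3: a=3^4·(≡2), b=3^-4·(≡2) mod 3; (2|3)=-1, (2|3)=-1; (−1)^{4·-4·1}·(-1)^-4·(-1)^4 = +1.
v=11: a=11^2·(≡9), b=11^0·(≡2) mod 11; (9|11)=+1, (2|11)=-1; (−1)^{2·0·5}·(+1)^0·(-1)^2 = +1.
v=19: a=19^1·(≡10), b=19^0·(≡8) mod 19; (10|19)=-1, (8|19)=-1; (−1)^{1·0·9}·(-1)^0·(-1)^1 = -1.
v=13: a=13^0·(≡12), b=13^1·(≡9) mod 13; (12|13)=+1, (9|13)=+1; (−1)^{0·1·6}·(+1)^1·(+1)^0 = +1.
v=7: a=7^-2·(≡6), b=7^0·(≡6) mod 7; (6|7)=-1, (6|7)=-1; (−1)^{-2·0·3}·(-1)^0·(-1)^-2 = +1.
v=31: a=31^1·(≡30), b=31^0·(≡5) mod 31; (30|31)=-1, (5|31)=+1; (−1)^{1·0·15}·(-1)^0·(+1)^1 = +1.
v=∞: -1263994 < 0 and -130 < 0  ⇒  (a,b)_∞ = -1.
v=29: a=29^1·(≡4), b=29^0·(≡12) mod 29; (4|29)=+1, (12|29)=-1; (−1)^{1·0·14}·(+1)^0·(-1)^1 = -1.
v=2: v_2(a)=-3, v_2(b)=-3; units ≡ 3, 7 (mod 8); ε·ε+αω+βω = 1·1+-3·0+-3·1 ≡ 0  ⇒  (a,b)_2 = +1.
|Ram(-1263994, -130)| = 4, even; anisotropic at {19, 29, 37, ∞}.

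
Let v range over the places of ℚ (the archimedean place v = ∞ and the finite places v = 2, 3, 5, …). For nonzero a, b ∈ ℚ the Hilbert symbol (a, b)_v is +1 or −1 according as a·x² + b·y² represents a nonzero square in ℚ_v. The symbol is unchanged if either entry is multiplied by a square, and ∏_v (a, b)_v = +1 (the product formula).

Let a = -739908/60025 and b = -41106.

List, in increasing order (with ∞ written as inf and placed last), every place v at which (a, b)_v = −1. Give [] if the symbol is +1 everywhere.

[2, 13, 31, inf]

(a, b) ≡ (-20553, -41106) mod (ℚ^×)²; places V = {2, 3, 5, 7, 13, 17, 31, ∞}.
(a,b)_2: α=2, β=1; u≡7, v≡7 (mod 8); ε(u)ε(v)=1·1, αω(v)=2·0, βω(u)=1·0; sum ≡ 1  ⇒  -1.
(a,b)_7: α=-4, u≡5; β=0, v≡5 (mod 7); (5|7)=-1, (5|7)=-1; sign (−1)^0·-1^0·-1^-4 = +1.
(a,b)_17: α=1, u≡2; β=1, v≡13 (mod 17); (2|17)=+1, (13|17)=+1; sign (−1)^0·+1^1·+1^1 = +1.
(a,b)_∞: sgn(-20553)=−, sgn(-41106)=−, so -1.
(a,b)_31: α=1, u≡14; β=1, v≡7 (mod 31); (14|31)=+1, (7|31)=+1; sign (−1)^1·+1^1·+1^1 = -1.
(a,b)_3: α=3, u≡1; β=1, v≡2 (mod 3); (1|3)=+1, (2|3)=-1; sign (−1)^1·+1^1·-1^3 = +1.
(a,b)_5: α=-2, u≡2; β=0, v≡4 (mod 5); (2|5)=-1, (4|5)=+1; sign (−1)^0·-1^0·+1^-2 = +1.
(a,b)_13: α=1, u≡6; β=1, v≡10 (mod 13); (6|13)=-1, (10|13)=+1; sign (−1)^0·-1^1·+1^1 = -1.
(-20553, -41106 / ℚ) ramifies at {2, 13, 31, ∞}: a division algebra.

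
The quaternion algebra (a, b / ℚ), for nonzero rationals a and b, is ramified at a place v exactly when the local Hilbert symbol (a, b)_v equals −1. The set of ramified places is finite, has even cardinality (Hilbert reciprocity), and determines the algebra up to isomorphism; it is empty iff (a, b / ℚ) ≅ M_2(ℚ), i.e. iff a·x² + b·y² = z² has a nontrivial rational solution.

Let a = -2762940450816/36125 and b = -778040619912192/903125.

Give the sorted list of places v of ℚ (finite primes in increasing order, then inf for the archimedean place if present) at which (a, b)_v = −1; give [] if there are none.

(a, b) ≡ (-2730, -25935) mod (ℚ^×)²; places V = {2, 3, 5, 7, 13, 17, 19, ∞}.
(a,b)_17: α=-2, u≡7; β=-2, v≡14 (mod 17); (7|17)=-1, (14|17)=-1; sign (−1)^0·-1^-2·-1^-2 = +1.
(a,b)_5: α=-3, u≡1; β=-5, v≡2 (mod 5); (1|5)=+1, (2|5)=-1; sign (−1)^0·+1^-5·-1^-3 = -1.
(a,b)_13: α=3, u≡8; β=3, v≡6 (mod 13); (8|13)=-1, (6|13)=-1; sign (−1)^0·-1^3·-1^3 = +1.
(a,b)_3: α=5, u≡2; β=1, v≡1 (mod 3); (2|3)=-1, (1|3)=+1; sign (−1)^1·-1^1·+1^5 = +1.
(a,b)_∞: sgn(-2730)=−, sgn(-25935)=−, so -1.
(a,b)_2: α=11, β=10; u≡3, v≡1 (mod 8); ε(u)ε(v)=1·0, αω(v)=11·0, βω(u)=10·1; sum ≡ 0  ⇒  +1.
(a,b)_19: α=2, u≡4; β=3, v≡3 (mod 19); (4|19)=+1, (3|19)=-1; sign (−1)^0·+1^3·-1^2 = +1.
(a,b)_7: α=1, u≡2; β=5, v≡6 (mod 7); (2|7)=+1, (6|7)=-1; sign (−1)^1·+1^5·-1^1 = +1.
Ram(-2730, -25935) = {5, ∞}; no ℚ_5-point on the conic.

[5, inf]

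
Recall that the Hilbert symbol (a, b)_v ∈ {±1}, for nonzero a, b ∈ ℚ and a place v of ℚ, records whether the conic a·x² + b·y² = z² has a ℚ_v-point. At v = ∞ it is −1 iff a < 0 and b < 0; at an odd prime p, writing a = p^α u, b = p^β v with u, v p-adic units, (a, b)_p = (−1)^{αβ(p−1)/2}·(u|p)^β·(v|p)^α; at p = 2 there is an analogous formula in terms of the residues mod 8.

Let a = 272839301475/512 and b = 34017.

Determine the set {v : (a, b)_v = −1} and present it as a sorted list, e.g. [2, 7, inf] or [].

[17, 37]

(a, b) ≡ (49062, 34017) mod (ℚ^×)²; places V = {2, 3, 5, 13, 17, 23, 29, 37, ∞}.
(a,b)_13: α=1, u≡4; β=0, v≡9 (mod 13); (4|13)=+1, (9|13)=+1; sign (−1)^0·+1^0·+1^1 = +1.
(a,b)_2: α=-9, β=0; u≡3, v≡1 (mod 8); ε(u)ε(v)=1·0, αω(v)=-9·0, βω(u)=0·1; sum ≡ 0  ⇒  +1.
(a,b)_29: α=2, u≡9; β=1, v≡13 (mod 29); (9|29)=+1, (13|29)=+1; sign (−1)^0·+1^1·+1^2 = +1.
(a,b)_3: α=1, u≡1; β=1, v≡2 (mod 3); (1|3)=+1, (2|3)=-1; sign (−1)^1·+1^1·-1^1 = +1.
(a,b)_17: α=1, u≡8; β=1, v≡12 (mod 17); (8|17)=+1, (12|17)=-1; sign (−1)^0·+1^1·-1^1 = -1.
(a,b)_∞: sgn(49062)=+, sgn(34017)=+, so +1.
(a,b)_5: α=2, u≡2; β=0, v≡2 (mod 5); (2|5)=-1, (2|5)=-1; sign (−1)^0·-1^0·-1^2 = +1.
(a,b)_23: α=2, u≡18; β=1, v≡7 (mod 23); (18|23)=+1, (7|23)=-1; sign (−1)^0·+1^1·-1^2 = +1.
(a,b)_37: α=1, u≡31; β=0, v≡14 (mod 37); (31|37)=-1, (14|37)=-1; sign (−1)^0·-1^0·-1^1 = -1.
(49062, 34017 / ℚ) ramifies at {17, 37}: a division algebra.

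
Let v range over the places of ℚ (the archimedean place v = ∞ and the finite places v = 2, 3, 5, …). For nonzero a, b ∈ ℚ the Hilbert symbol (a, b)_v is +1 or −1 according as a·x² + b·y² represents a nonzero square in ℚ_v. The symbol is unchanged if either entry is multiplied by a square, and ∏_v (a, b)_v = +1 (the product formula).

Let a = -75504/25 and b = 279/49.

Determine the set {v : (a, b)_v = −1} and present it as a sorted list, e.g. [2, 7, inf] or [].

[13, 31]

(a, b) ≡ (-39, 31) mod (ℚ^×)²; places V = {2, 3, 5, 7, 11, 13, 31, ∞}.
(a,b)_11: α=2, u≡1; β=0, v≡3 (mod 11); (1|11)=+1, (3|11)=+1; sign (−1)^0·+1^0·+1^2 = +1.
(a,b)_3: α=1, u≡2; β=2, v≡1 (mod 3); (2|3)=-1, (1|3)=+1; sign (−1)^0·-1^2·+1^1 = +1.
(a,b)_2: α=4, β=0; u≡1, v≡7 (mod 8); ε(u)ε(v)=0·1, αω(v)=4·0, βω(u)=0·0; sum ≡ 0  ⇒  +1.
(a,b)_13: α=1, u≡10; β=0, v≡11 (mod 13); (10|13)=+1, (11|13)=-1; sign (−1)^0·+1^0·-1^1 = -1.
(a,b)_7: α=0, u≡3; β=-2, v≡6 (mod 7); (3|7)=-1, (6|7)=-1; sign (−1)^0·-1^-2·-1^0 = +1.
(a,b)_5: α=-2, u≡1; β=0, v≡1 (mod 5); (1|5)=+1, (1|5)=+1; sign (−1)^0·+1^0·+1^-2 = +1.
(a,b)_∞: sgn(-39)=−, sgn(31)=+, so +1.
(a,b)_31: α=0, u≡29; β=1, v≡16 (mod 31); (29|31)=-1, (16|31)=+1; sign (−1)^0·-1^1·+1^0 = -1.
|Ram(-39, 31)| = 2, even; anisotropic at {13, 31}.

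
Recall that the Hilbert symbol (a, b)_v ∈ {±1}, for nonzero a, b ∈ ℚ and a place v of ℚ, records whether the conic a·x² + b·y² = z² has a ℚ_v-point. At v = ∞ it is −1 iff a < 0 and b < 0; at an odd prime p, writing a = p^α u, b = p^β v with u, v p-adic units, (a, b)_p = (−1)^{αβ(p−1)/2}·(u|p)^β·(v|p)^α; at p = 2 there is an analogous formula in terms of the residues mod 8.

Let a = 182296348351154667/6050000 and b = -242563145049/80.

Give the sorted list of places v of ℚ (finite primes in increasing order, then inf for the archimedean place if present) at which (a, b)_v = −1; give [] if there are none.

Mod squares: a ≡ 273615, b ≡ -5. Check v ∈ {∞, 2, 3, 5, 7, 11, 17, 29, 37}.
v=17: a=17^1·(≡4), b=17^2·(≡12) mod 17; (4|17)=+1, (12|17)=-1; (−1)^{1·2·8}·(+1)^2·(-1)^1 = -1.
v=29: a=29^3·(≡2), b=29^2·(≡9) mod 29; (2|29)=-1, (9|29)=+1; (−1)^{3·2·14}·(-1)^2·(+1)^3 = +1.
v=∞: 273615 > 0 and -5 < 0  ⇒  (a,b)_∞ = +1.
v=11: a=11^-2·(≡5), b=11^0·(≡2) mod 11; (5|11)=+1, (2|11)=-1; (−1)^{-2·0·5}·(+1)^0·(-1)^-2 = +1.
v=5: a=5^-5·(≡2), b=5^-1·(≡1) mod 5; (2|5)=-1, (1|5)=+1; (−1)^{-5·-1·2}·(-1)^-1·(+1)^-5 = -1.
v=3: a=3^11·(≡2), b=3^6·(≡1) mod 3; (2|3)=-1, (1|3)=+1; (−1)^{11·6·1}·(-1)^6·(+1)^11 = +1.
v=2: v_2(a)=-4, v_2(b)=-4; units ≡ 7, 3 (mod 8); ε·ε+αω+βω = 1·1+-4·1+-4·0 ≡ 1  ⇒  (a,b)_2 = -1.
v=37: a=37^3·(≡20), b=37^2·(≡5) mod 37; (20|37)=-1, (5|37)=-1; (−1)^{3·2·18}·(-1)^2·(-1)^3 = -1.
v=7: a=7^2·(≡3), b=7^0·(≡2) mod 7; (3|7)=-1, (2|7)=+1; (−1)^{2·0·3}·(-1)^0·(+1)^2 = +1.
|Ram(273615, -5)| = 4, even; anisotropic at {2, 5, 17, 37}.

[2, 5, 17, 37]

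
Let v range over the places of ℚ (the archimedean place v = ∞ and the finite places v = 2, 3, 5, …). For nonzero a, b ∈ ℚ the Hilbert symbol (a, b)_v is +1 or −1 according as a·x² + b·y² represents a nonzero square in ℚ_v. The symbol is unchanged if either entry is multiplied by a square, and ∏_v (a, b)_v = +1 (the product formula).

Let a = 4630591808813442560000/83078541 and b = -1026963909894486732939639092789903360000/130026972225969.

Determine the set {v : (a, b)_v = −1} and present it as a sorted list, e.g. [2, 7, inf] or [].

(a, b) ≡ (274659, -16169) mod (ℚ^×)²; places V = {2, 3, 5, 7, 11, 13, 17, 19, 23, 29, 37, 41, ∞}.
(a,b)_5: α=4, u≡1; β=4, v≡1 (mod 5); (1|5)=+1, (1|5)=+1; sign (−1)^0·+1^4·+1^4 = +1.
(a,b)_23: α=4, u≡12; β=7, v≡7 (mod 23); (12|23)=+1, (7|23)=-1; sign (−1)^0·+1^7·-1^4 = +1.
(a,b)_41: α=1, u≡20; β=2, v≡7 (mod 41); (20|41)=+1, (7|41)=-1; sign (−1)^0·+1^2·-1^1 = -1.
(a,b)_13: α=-2, u≡6; β=-4, v≡1 (mod 13); (6|13)=-1, (1|13)=+1; sign (−1)^0·-1^-4·+1^-2 = +1.
(a,b)_7: α=-1, u≡1; β=-4, v≡2 (mod 7); (1|7)=+1, (2|7)=+1; sign (−1)^0·+1^-4·+1^-1 = +1.
(a,b)_3: α=-5, u≡2; β=-8, v≡1 (mod 3); (2|3)=-1, (1|3)=+1; sign (−1)^0·-1^-8·+1^-5 = +1.
(a,b)_11: α=1, u≡2; β=4, v≡3 (mod 11); (2|11)=-1, (3|11)=+1; sign (−1)^0·-1^4·+1^1 = +1.
(a,b)_29: α=1, u≡19; β=2, v≡23 (mod 29); (19|29)=-1, (23|29)=+1; sign (−1)^0·-1^2·+1^1 = +1.
(a,b)_2: α=12, β=26; u≡3, v≡7 (mod 8); ε(u)ε(v)=1·1, αω(v)=12·0, βω(u)=26·1; sum ≡ 1  ⇒  -1.
(a,b)_∞: sgn(274659)=+, sgn(-16169)=−, so +1.
(a,b)_37: α=2, u≡18; β=3, v≡25 (mod 37); (18|37)=-1, (25|37)=+1; sign (−1)^0·-1^3·+1^2 = -1.
(a,b)_17: α=-2, u≡12; β=-2, v≡15 (mod 17); (12|17)=-1, (15|17)=+1; sign (−1)^0·-1^-2·+1^-2 = +1.
(a,b)_19: α=2, u≡14; β=3, v≡9 (mod 19); (14|19)=-1, (9|19)=+1; sign (−1)^0·-1^3·+1^2 = -1.
|Ram(274659, -16169)| = 4, even; anisotropic at {2, 19, 37, 41}.

[2, 19, 37, 41]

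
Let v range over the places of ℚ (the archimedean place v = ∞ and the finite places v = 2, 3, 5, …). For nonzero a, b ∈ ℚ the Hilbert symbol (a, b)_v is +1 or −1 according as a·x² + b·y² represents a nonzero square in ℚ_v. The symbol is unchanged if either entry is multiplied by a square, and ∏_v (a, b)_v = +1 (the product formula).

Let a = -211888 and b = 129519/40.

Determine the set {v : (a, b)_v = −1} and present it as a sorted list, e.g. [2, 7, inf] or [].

(a, b) ≡ (-13243, 15990) mod (ℚ^×)²; places V = {2, 3, 5, 13, 17, 19, 41, ∞}.
(a,b)_∞: sgn(-13243)=−, sgn(15990)=+, so +1.
(a,b)_17: α=1, u≡14; β=0, v≡5 (mod 17); (14|17)=-1, (5|17)=-1; sign (−1)^0·-1^0·-1^1 = -1.
(a,b)_41: α=1, u≡39; β=1, v≡39 (mod 41); (39|41)=+1, (39|41)=+1; sign (−1)^0·+1^1·+1^1 = +1.
(a,b)_19: α=1, u≡1; β=0, v≡17 (mod 19); (1|19)=+1, (17|19)=+1; sign (−1)^0·+1^0·+1^1 = +1.
(a,b)_3: α=0, u≡2; β=5, v≡2 (mod 3); (2|3)=-1, (2|3)=-1; sign (−1)^0·-1^5·-1^0 = -1.
(a,b)_2: α=4, β=-3; u≡5, v≡3 (mod 8); ε(u)ε(v)=0·1, αω(v)=4·1, βω(u)=-3·1; sum ≡ 1  ⇒  -1.
(a,b)_5: α=0, u≡2; β=-1, v≡3 (mod 5); (2|5)=-1, (3|5)=-1; sign (−1)^0·-1^-1·-1^0 = -1.
(a,b)_13: α=0, u≡12; β=1, v≡5 (mod 13); (12|13)=+1, (5|13)=-1; sign (−1)^0·+1^1·-1^0 = +1.
|Ram(-13243, 15990)| = 4, even; anisotropic at {2, 3, 5, 17}.

[2, 3, 5, 17]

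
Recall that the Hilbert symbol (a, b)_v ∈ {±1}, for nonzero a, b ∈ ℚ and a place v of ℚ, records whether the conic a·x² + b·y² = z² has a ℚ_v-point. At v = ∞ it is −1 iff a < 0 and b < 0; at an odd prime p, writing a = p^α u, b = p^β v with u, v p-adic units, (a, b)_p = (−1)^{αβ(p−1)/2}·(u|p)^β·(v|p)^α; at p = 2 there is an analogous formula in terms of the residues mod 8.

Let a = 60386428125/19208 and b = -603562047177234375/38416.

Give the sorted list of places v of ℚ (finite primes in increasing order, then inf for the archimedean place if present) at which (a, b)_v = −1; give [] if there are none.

(a, b) ≡ (25530, -87) mod (ℚ^×)²; places V = {2, 3, 5, 7, 23, 29, 37, ∞}.
(a,b)_3: α=3, u≡2; β=7, v≡1 (mod 3); (2|3)=-1, (1|3)=+1; sign (−1)^1·-1^7·+1^3 = +1.
(a,b)_29: α=2, u≡14; β=3, v≡12 (mod 29); (14|29)=-1, (12|29)=-1; sign (−1)^0·-1^3·-1^2 = -1.
(a,b)_5: α=5, u≡4; β=6, v≡2 (mod 5); (4|5)=+1, (2|5)=-1; sign (−1)^0·+1^6·-1^5 = -1.
(a,b)_7: α=-4, u≡2; β=-4, v≡4 (mod 7); (2|7)=+1, (4|7)=+1; sign (−1)^0·+1^-4·+1^-4 = +1.
(a,b)_∞: sgn(25530)=+, sgn(-87)=−, so +1.
(a,b)_37: α=1, u≡13; β=2, v≡13 (mod 37); (13|37)=-1, (13|37)=-1; sign (−1)^0·-1^2·-1^1 = -1.
(a,b)_23: α=1, u≡8; β=2, v≡11 (mod 23); (8|23)=+1, (11|23)=-1; sign (−1)^0·+1^2·-1^1 = -1.
(a,b)_2: α=-3, β=-4; u≡5, v≡1 (mod 8); ε(u)ε(v)=0·0, αω(v)=-3·0, βω(u)=-4·1; sum ≡ 0  ⇒  +1.
(25530, -87 / ℚ) ramifies at {5, 23, 29, 37}: a division algebra.

[5, 23, 29, 37]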